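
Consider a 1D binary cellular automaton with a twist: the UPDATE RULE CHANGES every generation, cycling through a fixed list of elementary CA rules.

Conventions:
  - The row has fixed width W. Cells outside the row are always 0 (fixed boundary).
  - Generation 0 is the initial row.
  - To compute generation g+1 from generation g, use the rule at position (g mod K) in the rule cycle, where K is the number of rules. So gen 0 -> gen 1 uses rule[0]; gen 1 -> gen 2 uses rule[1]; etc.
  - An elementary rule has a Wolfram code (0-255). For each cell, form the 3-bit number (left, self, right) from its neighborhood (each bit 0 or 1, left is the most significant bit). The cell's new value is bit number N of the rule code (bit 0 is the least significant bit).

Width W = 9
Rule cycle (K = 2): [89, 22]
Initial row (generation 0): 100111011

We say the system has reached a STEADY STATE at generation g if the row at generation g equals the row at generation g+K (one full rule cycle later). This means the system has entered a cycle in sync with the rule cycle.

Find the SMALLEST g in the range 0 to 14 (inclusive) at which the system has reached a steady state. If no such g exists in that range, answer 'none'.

Answer: 12

Derivation:
Gen 0: 100111011
Gen 1 (rule 89): 010101011
Gen 2 (rule 22): 110101000
Gen 3 (rule 89): 110000111
Gen 4 (rule 22): 001001000
Gen 5 (rule 89): 100100111
Gen 6 (rule 22): 111111000
Gen 7 (rule 89): 100001111
Gen 8 (rule 22): 110010000
Gen 9 (rule 89): 111001111
Gen 10 (rule 22): 000110000
Gen 11 (rule 89): 110111111
Gen 12 (rule 22): 000000000
Gen 13 (rule 89): 111111111
Gen 14 (rule 22): 000000000
Gen 15 (rule 89): 111111111
Gen 16 (rule 22): 000000000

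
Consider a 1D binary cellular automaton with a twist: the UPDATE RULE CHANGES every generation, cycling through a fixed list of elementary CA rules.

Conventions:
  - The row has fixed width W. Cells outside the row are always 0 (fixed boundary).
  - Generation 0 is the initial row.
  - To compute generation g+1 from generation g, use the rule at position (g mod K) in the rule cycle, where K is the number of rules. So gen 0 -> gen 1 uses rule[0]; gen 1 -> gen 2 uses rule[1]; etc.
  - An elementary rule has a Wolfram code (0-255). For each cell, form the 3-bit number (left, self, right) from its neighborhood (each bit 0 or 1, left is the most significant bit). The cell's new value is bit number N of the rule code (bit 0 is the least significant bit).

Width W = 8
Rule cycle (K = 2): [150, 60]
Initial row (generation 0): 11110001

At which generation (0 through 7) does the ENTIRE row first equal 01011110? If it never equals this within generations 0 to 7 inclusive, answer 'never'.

Gen 0: 11110001
Gen 1 (rule 150): 01101011
Gen 2 (rule 60): 01011110
Gen 3 (rule 150): 11001101
Gen 4 (rule 60): 10101011
Gen 5 (rule 150): 10101000
Gen 6 (rule 60): 11111100
Gen 7 (rule 150): 01111010

Answer: 2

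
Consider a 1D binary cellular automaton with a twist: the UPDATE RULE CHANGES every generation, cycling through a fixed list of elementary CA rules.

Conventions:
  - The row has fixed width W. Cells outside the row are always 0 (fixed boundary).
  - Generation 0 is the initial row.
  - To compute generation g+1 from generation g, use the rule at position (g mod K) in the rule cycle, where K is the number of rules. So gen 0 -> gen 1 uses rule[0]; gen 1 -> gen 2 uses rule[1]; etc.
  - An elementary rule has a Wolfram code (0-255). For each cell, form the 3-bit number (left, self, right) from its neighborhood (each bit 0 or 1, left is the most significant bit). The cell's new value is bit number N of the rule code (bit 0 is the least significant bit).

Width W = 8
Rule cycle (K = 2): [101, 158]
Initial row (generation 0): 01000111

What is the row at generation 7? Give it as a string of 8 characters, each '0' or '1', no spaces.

Answer: 00000001

Derivation:
Gen 0: 01000111
Gen 1 (rule 101): 01010001
Gen 2 (rule 158): 11011011
Gen 3 (rule 101): 01101101
Gen 4 (rule 158): 11001001
Gen 5 (rule 101): 01001001
Gen 6 (rule 158): 11111111
Gen 7 (rule 101): 00000001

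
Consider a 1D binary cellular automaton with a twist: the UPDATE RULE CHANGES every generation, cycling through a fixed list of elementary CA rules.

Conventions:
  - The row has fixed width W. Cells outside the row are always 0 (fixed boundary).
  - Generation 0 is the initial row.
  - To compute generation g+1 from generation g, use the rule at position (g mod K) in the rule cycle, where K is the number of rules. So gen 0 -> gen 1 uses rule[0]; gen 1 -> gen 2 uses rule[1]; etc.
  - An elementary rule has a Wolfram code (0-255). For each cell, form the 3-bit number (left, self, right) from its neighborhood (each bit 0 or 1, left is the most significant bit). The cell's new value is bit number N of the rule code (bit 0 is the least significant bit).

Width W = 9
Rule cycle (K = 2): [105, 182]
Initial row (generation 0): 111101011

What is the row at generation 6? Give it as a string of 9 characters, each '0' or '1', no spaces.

Gen 0: 111101011
Gen 1 (rule 105): 100110111
Gen 2 (rule 182): 111001010
Gen 3 (rule 105): 101000100
Gen 4 (rule 182): 111101110
Gen 5 (rule 105): 100111010
Gen 6 (rule 182): 111010111

Answer: 111010111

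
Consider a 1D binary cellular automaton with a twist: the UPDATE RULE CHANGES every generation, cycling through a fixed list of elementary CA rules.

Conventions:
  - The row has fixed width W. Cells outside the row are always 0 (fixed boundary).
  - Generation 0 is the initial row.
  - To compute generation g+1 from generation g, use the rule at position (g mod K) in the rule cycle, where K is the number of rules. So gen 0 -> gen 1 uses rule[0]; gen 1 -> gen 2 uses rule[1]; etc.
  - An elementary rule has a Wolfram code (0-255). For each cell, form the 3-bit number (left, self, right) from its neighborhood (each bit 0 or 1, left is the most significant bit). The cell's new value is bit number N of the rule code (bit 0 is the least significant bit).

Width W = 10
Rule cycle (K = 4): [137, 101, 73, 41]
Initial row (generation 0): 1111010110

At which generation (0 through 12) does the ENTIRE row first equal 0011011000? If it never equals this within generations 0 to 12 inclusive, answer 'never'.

Answer: 11

Derivation:
Gen 0: 1111010110
Gen 1 (rule 137): 1110000100
Gen 2 (rule 101): 0010110101
Gen 3 (rule 73): 1000110000
Gen 4 (rule 41): 0010100111
Gen 5 (rule 137): 1000000110
Gen 6 (rule 101): 1011110010
Gen 7 (rule 73): 0010010000
Gen 8 (rule 41): 1000000111
Gen 9 (rule 137): 0011110110
Gen 10 (rule 101): 1000011010
Gen 11 (rule 73): 0011011000
Gen 12 (rule 41): 1010110011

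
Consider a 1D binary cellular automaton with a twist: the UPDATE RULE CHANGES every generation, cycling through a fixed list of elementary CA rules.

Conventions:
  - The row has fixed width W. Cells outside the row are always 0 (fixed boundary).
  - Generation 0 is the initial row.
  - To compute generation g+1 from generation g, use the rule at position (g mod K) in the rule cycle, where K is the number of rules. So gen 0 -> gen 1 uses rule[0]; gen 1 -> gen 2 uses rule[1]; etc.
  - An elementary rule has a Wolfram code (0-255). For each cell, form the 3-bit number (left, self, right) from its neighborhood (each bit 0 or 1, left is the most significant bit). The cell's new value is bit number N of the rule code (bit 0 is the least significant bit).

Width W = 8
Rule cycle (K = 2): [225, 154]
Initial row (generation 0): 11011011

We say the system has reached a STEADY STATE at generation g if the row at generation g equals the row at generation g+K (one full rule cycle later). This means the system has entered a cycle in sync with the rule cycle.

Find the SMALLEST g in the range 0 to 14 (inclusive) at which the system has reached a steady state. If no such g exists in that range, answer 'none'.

Answer: 5

Derivation:
Gen 0: 11011011
Gen 1 (rule 225): 01101101
Gen 2 (rule 154): 11001000
Gen 3 (rule 225): 01000011
Gen 4 (rule 154): 10100110
Gen 5 (rule 225): 01000010
Gen 6 (rule 154): 10100101
Gen 7 (rule 225): 01000010
Gen 8 (rule 154): 10100101
Gen 9 (rule 225): 01000010
Gen 10 (rule 154): 10100101
Gen 11 (rule 225): 01000010
Gen 12 (rule 154): 10100101
Gen 13 (rule 225): 01000010
Gen 14 (rule 154): 10100101
Gen 15 (rule 225): 01000010
Gen 16 (rule 154): 10100101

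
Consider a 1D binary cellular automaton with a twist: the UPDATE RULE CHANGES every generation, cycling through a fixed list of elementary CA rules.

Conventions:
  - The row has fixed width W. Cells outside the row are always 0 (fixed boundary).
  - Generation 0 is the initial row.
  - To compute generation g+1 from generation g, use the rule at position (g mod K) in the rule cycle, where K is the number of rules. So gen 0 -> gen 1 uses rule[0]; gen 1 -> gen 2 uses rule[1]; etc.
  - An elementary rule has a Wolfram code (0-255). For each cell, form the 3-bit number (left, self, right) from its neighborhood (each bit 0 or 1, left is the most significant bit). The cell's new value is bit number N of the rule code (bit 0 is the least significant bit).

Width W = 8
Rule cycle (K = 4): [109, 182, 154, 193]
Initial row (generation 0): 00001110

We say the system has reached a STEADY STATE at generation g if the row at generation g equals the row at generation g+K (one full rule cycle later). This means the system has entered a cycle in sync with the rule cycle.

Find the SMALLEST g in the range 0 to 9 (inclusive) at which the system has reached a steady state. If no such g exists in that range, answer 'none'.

Answer: 0

Derivation:
Gen 0: 00001110
Gen 1 (rule 109): 11101010
Gen 2 (rule 182): 01011111
Gen 3 (rule 154): 10011110
Gen 4 (rule 193): 00001110
Gen 5 (rule 109): 11101010
Gen 6 (rule 182): 01011111
Gen 7 (rule 154): 10011110
Gen 8 (rule 193): 00001110
Gen 9 (rule 109): 11101010
Gen 10 (rule 182): 01011111
Gen 11 (rule 154): 10011110
Gen 12 (rule 193): 00001110
Gen 13 (rule 109): 11101010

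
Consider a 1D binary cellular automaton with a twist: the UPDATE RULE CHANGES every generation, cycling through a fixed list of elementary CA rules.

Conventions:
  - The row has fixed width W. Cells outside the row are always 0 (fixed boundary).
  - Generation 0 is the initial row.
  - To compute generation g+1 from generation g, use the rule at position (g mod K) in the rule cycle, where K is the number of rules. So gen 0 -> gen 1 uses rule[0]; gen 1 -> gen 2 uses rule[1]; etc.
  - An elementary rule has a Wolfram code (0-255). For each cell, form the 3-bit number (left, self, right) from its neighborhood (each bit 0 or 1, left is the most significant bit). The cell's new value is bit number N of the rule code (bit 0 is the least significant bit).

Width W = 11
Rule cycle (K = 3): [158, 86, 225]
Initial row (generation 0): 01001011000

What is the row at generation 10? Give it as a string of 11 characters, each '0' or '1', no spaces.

Gen 0: 01001011000
Gen 1 (rule 158): 11111010100
Gen 2 (rule 86): 00001010110
Gen 3 (rule 225): 11100101010
Gen 4 (rule 158): 11011101011
Gen 5 (rule 86): 01000101001
Gen 6 (rule 225): 00010010000
Gen 7 (rule 158): 00111111000
Gen 8 (rule 86): 01000001100
Gen 9 (rule 225): 00011100101
Gen 10 (rule 158): 00111011101

Answer: 00111011101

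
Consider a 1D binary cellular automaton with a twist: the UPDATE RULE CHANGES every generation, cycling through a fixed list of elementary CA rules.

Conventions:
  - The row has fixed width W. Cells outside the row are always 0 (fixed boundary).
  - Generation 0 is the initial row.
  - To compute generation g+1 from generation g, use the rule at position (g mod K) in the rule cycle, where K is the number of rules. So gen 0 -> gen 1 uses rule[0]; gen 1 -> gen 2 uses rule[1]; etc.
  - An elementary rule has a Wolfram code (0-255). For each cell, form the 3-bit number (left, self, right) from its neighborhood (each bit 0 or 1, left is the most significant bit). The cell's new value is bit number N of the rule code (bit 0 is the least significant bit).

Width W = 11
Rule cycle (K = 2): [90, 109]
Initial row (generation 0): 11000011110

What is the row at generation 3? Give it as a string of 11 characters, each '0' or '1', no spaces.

Gen 0: 11000011110
Gen 1 (rule 90): 11100110011
Gen 2 (rule 109): 10100110011
Gen 3 (rule 90): 00011111111

Answer: 00011111111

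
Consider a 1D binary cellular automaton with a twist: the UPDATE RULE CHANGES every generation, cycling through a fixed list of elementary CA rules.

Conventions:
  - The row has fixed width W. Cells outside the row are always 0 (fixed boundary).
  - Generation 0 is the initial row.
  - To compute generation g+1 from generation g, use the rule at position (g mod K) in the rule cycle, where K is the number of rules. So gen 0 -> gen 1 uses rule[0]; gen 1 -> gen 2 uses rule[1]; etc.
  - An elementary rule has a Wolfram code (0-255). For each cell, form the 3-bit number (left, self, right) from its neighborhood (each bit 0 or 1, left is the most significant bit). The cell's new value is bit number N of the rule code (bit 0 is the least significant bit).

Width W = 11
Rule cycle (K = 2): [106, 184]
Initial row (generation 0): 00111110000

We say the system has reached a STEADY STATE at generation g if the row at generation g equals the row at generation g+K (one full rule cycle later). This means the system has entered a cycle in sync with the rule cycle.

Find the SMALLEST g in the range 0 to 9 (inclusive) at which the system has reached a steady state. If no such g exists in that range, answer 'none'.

Gen 0: 00111110000
Gen 1 (rule 106): 01100010000
Gen 2 (rule 184): 01010001000
Gen 3 (rule 106): 10100010000
Gen 4 (rule 184): 01010001000
Gen 5 (rule 106): 10100010000
Gen 6 (rule 184): 01010001000
Gen 7 (rule 106): 10100010000
Gen 8 (rule 184): 01010001000
Gen 9 (rule 106): 10100010000
Gen 10 (rule 184): 01010001000
Gen 11 (rule 106): 10100010000

Answer: 2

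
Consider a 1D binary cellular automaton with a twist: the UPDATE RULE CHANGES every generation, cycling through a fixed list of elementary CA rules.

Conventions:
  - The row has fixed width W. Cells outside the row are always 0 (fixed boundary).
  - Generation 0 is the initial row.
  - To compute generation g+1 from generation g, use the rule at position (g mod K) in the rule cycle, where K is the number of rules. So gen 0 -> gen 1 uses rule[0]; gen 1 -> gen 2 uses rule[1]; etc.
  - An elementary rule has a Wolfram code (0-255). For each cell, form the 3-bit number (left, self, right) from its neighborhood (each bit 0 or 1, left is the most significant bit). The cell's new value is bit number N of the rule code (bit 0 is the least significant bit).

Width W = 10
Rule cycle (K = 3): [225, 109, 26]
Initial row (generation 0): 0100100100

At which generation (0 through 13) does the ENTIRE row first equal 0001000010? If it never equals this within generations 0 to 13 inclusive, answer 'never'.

Gen 0: 0100100100
Gen 1 (rule 225): 0000000001
Gen 2 (rule 109): 1111111101
Gen 3 (rule 26): 1000000000
Gen 4 (rule 225): 0011111111
Gen 5 (rule 109): 1010000001
Gen 6 (rule 26): 0001000010
Gen 7 (rule 225): 1100011000
Gen 8 (rule 109): 1101011011
Gen 9 (rule 26): 1000010010
Gen 10 (rule 225): 0011000000
Gen 11 (rule 109): 1011011111
Gen 12 (rule 26): 0010010000
Gen 13 (rule 225): 1000000111

Answer: 6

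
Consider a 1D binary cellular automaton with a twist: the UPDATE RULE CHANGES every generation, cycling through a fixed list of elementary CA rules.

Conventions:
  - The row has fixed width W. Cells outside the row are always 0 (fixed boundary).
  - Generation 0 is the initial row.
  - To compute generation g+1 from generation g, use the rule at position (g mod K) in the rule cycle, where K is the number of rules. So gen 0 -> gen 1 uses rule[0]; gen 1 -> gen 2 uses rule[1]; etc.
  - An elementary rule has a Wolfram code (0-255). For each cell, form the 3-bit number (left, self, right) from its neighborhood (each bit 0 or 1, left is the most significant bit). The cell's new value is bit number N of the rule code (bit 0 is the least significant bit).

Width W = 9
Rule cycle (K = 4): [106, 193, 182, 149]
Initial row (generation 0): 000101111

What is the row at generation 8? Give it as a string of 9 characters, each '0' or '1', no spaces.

Gen 0: 000101111
Gen 1 (rule 106): 001011001
Gen 2 (rule 193): 100001000
Gen 3 (rule 182): 110011100
Gen 4 (rule 149): 001001011
Gen 5 (rule 106): 010010111
Gen 6 (rule 193): 000000011
Gen 7 (rule 182): 000000100
Gen 8 (rule 149): 111110111

Answer: 111110111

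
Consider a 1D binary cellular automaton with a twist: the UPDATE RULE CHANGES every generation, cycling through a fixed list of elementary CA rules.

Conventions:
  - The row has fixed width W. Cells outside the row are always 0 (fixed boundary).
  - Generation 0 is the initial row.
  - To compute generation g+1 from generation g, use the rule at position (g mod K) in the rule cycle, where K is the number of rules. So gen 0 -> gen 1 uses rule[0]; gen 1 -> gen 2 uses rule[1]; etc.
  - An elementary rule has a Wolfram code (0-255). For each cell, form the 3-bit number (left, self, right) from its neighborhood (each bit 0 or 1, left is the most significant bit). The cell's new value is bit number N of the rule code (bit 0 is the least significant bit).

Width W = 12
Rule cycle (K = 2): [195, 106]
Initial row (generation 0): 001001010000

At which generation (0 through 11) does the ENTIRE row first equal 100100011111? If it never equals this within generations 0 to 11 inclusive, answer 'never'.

Gen 0: 001001010000
Gen 1 (rule 195): 110010000111
Gen 2 (rule 106): 110100001101
Gen 3 (rule 195): 010001110100
Gen 4 (rule 106): 100011011000
Gen 5 (rule 195): 001101001011
Gen 6 (rule 106): 011110010111
Gen 7 (rule 195): 101110100011
Gen 8 (rule 106): 011011000111
Gen 9 (rule 195): 101001011011
Gen 10 (rule 106): 010010111111
Gen 11 (rule 195): 100100011111

Answer: 11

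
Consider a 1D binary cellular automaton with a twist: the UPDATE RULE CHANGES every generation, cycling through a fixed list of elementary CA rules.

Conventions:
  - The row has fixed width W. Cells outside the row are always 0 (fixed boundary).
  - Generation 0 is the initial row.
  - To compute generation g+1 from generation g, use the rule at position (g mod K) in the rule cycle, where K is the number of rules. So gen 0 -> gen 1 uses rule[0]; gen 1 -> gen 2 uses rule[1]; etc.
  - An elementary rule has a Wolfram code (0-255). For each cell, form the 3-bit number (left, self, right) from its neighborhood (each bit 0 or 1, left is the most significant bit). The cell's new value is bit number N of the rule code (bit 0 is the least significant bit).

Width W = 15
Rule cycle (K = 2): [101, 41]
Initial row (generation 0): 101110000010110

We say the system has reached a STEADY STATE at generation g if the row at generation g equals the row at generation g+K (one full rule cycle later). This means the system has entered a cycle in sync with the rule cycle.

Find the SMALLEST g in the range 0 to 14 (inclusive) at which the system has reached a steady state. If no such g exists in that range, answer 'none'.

Gen 0: 101110000010110
Gen 1 (rule 101): 110010111011010
Gen 2 (rule 41): 100001100110100
Gen 3 (rule 101): 101100100011101
Gen 4 (rule 41): 011000001010010
Gen 5 (rule 101): 001011101110010
Gen 6 (rule 41): 100110011000000
Gen 7 (rule 101): 100010001011111
Gen 8 (rule 41): 001000100110000
Gen 9 (rule 101): 101010100010111
Gen 10 (rule 41): 010101001001100
Gen 11 (rule 101): 011111001000101
Gen 12 (rule 41): 010000000010010
Gen 13 (rule 101): 010111111010010
Gen 14 (rule 41): 001100000100000
Gen 15 (rule 101): 100101110101111
Gen 16 (rule 41): 000011001011000

Answer: none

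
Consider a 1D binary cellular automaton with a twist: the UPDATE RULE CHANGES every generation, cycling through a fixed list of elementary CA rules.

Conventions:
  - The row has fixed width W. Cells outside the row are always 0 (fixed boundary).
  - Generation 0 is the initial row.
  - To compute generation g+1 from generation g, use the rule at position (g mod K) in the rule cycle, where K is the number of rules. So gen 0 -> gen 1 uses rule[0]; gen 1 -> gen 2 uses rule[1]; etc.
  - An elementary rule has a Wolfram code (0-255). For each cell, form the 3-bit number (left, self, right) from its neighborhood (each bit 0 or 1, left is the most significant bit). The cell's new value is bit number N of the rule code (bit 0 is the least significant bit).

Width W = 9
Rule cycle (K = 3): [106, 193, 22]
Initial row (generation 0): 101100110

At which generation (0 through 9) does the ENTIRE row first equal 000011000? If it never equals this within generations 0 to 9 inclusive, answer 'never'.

Answer: 5

Derivation:
Gen 0: 101100110
Gen 1 (rule 106): 011101110
Gen 2 (rule 193): 001100110
Gen 3 (rule 22): 010011001
Gen 4 (rule 106): 100111010
Gen 5 (rule 193): 000011000
Gen 6 (rule 22): 000100100
Gen 7 (rule 106): 001001000
Gen 8 (rule 193): 100000011
Gen 9 (rule 22): 110000100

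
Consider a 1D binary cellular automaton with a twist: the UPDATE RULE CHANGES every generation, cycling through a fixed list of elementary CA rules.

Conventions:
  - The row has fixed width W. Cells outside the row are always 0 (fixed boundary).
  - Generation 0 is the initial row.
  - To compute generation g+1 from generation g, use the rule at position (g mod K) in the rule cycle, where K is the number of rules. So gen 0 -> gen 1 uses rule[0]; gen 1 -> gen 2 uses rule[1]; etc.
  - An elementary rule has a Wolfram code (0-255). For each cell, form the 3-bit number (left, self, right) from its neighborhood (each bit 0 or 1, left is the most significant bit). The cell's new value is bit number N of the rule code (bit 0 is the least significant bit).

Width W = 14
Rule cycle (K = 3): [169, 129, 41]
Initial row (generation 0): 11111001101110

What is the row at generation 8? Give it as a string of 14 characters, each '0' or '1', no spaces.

Answer: 10010001000000

Derivation:
Gen 0: 11111001101110
Gen 1 (rule 169): 11110001011100
Gen 2 (rule 129): 01100100001001
Gen 3 (rule 41): 01000001100000
Gen 4 (rule 169): 00011101001111
Gen 5 (rule 129): 11001000000110
Gen 6 (rule 41): 10000011110100
Gen 7 (rule 169): 00111011101001
Gen 8 (rule 129): 10010001000000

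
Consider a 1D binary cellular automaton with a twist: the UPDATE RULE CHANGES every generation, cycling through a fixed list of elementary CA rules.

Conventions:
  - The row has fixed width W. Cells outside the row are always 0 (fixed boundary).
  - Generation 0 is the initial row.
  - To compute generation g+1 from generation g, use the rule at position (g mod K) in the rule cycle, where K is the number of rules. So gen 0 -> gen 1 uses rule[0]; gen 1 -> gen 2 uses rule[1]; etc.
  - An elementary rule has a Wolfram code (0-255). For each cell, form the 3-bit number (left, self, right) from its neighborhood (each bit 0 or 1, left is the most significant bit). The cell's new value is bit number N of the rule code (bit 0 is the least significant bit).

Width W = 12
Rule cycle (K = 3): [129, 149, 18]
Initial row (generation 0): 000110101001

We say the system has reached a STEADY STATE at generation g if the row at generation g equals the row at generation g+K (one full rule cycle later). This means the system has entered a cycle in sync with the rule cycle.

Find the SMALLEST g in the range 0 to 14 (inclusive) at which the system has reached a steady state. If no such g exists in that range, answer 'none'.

Gen 0: 000110101001
Gen 1 (rule 129): 110000000000
Gen 2 (rule 149): 001111111111
Gen 3 (rule 18): 010000000000
Gen 4 (rule 129): 000111111111
Gen 5 (rule 149): 110011111110
Gen 6 (rule 18): 001100000001
Gen 7 (rule 129): 100001111100
Gen 8 (rule 149): 111100111011
Gen 9 (rule 18): 000011000000
Gen 10 (rule 129): 111000011111
Gen 11 (rule 149): 010111001110
Gen 12 (rule 18): 100000110001
Gen 13 (rule 129): 001110000100
Gen 14 (rule 149): 100101110111
Gen 15 (rule 18): 011000000000
Gen 16 (rule 129): 000011111111
Gen 17 (rule 149): 111001111110

Answer: none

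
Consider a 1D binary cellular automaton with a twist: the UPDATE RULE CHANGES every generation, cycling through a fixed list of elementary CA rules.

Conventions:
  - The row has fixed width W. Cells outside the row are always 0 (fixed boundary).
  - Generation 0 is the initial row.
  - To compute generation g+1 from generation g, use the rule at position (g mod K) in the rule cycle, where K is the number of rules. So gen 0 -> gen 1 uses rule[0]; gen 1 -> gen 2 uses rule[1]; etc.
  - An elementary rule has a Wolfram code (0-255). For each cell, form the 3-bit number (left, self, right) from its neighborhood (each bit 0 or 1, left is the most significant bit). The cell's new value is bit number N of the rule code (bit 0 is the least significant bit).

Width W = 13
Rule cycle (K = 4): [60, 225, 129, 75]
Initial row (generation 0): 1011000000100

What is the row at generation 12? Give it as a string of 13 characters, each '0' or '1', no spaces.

Answer: 0011101111100

Derivation:
Gen 0: 1011000000100
Gen 1 (rule 60): 1110100000110
Gen 2 (rule 225): 0111001110010
Gen 3 (rule 129): 0010000100000
Gen 4 (rule 75): 1100111001111
Gen 5 (rule 60): 1010100101000
Gen 6 (rule 225): 0101000010011
Gen 7 (rule 129): 0000011000000
Gen 8 (rule 75): 1111111011111
Gen 9 (rule 60): 1000000110000
Gen 10 (rule 225): 0011110010111
Gen 11 (rule 129): 1001100000010
Gen 12 (rule 75): 0011101111100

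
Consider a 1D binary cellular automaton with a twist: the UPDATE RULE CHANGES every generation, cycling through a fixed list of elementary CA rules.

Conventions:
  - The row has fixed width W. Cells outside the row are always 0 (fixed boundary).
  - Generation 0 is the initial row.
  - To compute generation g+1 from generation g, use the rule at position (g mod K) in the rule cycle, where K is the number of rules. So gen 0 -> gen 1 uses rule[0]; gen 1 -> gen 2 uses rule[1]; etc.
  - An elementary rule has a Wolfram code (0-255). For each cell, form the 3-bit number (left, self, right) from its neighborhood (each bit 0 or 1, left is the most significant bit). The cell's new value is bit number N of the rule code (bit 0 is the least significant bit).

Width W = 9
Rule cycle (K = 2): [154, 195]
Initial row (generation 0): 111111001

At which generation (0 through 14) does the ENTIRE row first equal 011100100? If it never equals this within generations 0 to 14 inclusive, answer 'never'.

Gen 0: 111111001
Gen 1 (rule 154): 111110110
Gen 2 (rule 195): 011110010
Gen 3 (rule 154): 111101101
Gen 4 (rule 195): 011100100
Gen 5 (rule 154): 111011010
Gen 6 (rule 195): 011001000
Gen 7 (rule 154): 110110100
Gen 8 (rule 195): 010010001
Gen 9 (rule 154): 101101010
Gen 10 (rule 195): 000100000
Gen 11 (rule 154): 001010000
Gen 12 (rule 195): 110000111
Gen 13 (rule 154): 101001110
Gen 14 (rule 195): 000010110

Answer: 4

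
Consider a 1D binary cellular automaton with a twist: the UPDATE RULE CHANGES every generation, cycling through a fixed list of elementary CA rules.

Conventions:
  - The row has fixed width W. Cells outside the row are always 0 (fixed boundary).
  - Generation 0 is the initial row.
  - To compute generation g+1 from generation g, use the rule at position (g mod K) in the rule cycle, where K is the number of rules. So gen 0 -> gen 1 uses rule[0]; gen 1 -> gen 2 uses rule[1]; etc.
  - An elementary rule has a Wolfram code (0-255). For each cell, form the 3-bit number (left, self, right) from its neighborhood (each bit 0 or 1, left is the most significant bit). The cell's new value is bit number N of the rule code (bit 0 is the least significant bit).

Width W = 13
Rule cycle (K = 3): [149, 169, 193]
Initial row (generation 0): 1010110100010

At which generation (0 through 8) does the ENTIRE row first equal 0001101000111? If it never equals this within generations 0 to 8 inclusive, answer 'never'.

Gen 0: 1010110100010
Gen 1 (rule 149): 1010000111011
Gen 2 (rule 169): 0100110110110
Gen 3 (rule 193): 0000010010010
Gen 4 (rule 149): 1111011011011
Gen 5 (rule 169): 1110110110110
Gen 6 (rule 193): 0110010010010
Gen 7 (rule 149): 0001011011011
Gen 8 (rule 169): 1100110110110

Answer: never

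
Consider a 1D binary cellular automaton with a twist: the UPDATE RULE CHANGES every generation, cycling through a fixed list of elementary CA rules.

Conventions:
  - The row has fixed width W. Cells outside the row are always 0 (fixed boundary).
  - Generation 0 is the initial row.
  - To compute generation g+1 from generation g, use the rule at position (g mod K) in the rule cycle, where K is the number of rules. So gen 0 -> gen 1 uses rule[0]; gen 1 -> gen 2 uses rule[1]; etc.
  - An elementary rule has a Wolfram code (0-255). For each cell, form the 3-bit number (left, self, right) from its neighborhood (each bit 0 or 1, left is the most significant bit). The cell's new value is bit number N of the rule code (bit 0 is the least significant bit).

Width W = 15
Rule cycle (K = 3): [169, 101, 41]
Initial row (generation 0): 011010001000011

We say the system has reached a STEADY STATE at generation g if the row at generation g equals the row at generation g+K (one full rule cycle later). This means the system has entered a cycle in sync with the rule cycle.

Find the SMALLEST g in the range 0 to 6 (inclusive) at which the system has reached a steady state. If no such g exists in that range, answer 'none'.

Answer: none

Derivation:
Gen 0: 011010001000011
Gen 1 (rule 169): 010100100011010
Gen 2 (rule 101): 011100101001110
Gen 3 (rule 41): 010000010001000
Gen 4 (rule 169): 000111000100011
Gen 5 (rule 101): 110001010101001
Gen 6 (rule 41): 100100101010000
Gen 7 (rule 169): 000000010100111
Gen 8 (rule 101): 111111011100001
Gen 9 (rule 41): 100000110001100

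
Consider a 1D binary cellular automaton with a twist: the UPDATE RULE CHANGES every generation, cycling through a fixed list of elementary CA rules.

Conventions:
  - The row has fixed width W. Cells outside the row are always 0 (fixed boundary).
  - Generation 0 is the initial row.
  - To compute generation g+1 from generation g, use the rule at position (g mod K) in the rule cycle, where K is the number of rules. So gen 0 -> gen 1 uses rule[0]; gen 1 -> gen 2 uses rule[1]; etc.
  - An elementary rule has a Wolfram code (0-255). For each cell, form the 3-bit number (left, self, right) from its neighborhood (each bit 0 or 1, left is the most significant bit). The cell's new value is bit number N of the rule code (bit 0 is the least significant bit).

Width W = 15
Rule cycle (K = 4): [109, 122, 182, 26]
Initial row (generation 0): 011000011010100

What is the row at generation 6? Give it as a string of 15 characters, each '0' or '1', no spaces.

Answer: 111100011100011

Derivation:
Gen 0: 011000011010100
Gen 1 (rule 109): 011011011111101
Gen 2 (rule 122): 111111110000110
Gen 3 (rule 182): 011111101001001
Gen 4 (rule 26): 110000000110110
Gen 5 (rule 109): 110111110111110
Gen 6 (rule 122): 111100011100011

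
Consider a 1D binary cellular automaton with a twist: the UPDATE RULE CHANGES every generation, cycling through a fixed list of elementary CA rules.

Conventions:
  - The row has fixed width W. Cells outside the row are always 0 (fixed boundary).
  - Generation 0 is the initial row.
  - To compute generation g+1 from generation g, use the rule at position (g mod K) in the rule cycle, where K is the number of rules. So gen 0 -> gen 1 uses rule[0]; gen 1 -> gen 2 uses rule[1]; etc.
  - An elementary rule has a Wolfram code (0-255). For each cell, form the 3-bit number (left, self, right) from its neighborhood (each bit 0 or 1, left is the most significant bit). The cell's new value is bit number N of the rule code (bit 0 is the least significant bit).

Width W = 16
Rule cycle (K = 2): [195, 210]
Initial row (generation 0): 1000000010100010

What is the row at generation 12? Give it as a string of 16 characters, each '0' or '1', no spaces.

Answer: 0110010000010001

Derivation:
Gen 0: 1000000010100010
Gen 1 (rule 195): 0011111100001100
Gen 2 (rule 210): 0101111110010110
Gen 3 (rule 195): 1000111110100010
Gen 4 (rule 210): 0101011110010101
Gen 5 (rule 195): 1000001110100000
Gen 6 (rule 210): 0100010110010000
Gen 7 (rule 195): 1001100010100111
Gen 8 (rule 210): 0110110100011011
Gen 9 (rule 195): 1010010001101001
Gen 10 (rule 210): 0001101010100110
Gen 11 (rule 195): 1110100000001010
Gen 12 (rule 210): 0110010000010001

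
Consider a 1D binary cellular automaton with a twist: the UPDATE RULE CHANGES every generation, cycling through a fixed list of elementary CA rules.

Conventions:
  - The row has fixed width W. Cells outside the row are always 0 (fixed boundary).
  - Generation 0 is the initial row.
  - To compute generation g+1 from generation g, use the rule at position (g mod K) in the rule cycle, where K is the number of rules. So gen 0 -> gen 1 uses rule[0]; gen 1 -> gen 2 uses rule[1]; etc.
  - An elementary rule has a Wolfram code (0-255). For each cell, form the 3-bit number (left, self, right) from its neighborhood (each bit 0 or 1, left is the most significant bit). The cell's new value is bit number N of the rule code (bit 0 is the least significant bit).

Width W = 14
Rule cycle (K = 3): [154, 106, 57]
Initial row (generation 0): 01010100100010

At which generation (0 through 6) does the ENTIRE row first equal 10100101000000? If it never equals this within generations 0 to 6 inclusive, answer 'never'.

Gen 0: 01010100100010
Gen 1 (rule 154): 10000011010101
Gen 2 (rule 106): 00000111101010
Gen 3 (rule 57): 11110100010101
Gen 4 (rule 154): 11100010100000
Gen 5 (rule 106): 10100101000000
Gen 6 (rule 57): 01010010111111

Answer: 5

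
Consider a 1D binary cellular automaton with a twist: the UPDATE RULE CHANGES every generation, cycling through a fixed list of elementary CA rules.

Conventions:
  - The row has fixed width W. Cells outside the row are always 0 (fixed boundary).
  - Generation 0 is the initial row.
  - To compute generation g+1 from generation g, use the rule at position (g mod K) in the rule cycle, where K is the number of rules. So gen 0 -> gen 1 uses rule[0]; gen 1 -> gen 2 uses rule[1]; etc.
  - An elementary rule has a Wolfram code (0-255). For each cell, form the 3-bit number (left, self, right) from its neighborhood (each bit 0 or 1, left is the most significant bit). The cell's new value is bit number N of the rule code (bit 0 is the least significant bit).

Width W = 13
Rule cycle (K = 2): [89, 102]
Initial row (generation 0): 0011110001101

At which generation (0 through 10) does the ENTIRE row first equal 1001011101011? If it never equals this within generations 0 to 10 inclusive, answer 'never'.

Answer: never

Derivation:
Gen 0: 0011110001101
Gen 1 (rule 89): 1010011101100
Gen 2 (rule 102): 1110100110100
Gen 3 (rule 89): 1010010110011
Gen 4 (rule 102): 1110111010101
Gen 5 (rule 89): 1010101000000
Gen 6 (rule 102): 1111111000000
Gen 7 (rule 89): 1000001111111
Gen 8 (rule 102): 1000010000001
Gen 9 (rule 89): 0111001111100
Gen 10 (rule 102): 1001010000100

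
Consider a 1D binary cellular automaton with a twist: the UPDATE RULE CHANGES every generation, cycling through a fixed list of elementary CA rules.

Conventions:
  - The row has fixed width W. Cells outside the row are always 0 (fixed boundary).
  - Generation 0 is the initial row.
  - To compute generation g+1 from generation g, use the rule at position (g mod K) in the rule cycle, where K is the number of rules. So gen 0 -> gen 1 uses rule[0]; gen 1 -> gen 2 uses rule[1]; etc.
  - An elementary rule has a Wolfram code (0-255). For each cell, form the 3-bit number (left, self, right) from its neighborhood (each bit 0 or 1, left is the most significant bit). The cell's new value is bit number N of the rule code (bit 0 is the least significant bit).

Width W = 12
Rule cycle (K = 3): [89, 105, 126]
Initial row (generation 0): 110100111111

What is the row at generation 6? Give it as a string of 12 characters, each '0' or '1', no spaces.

Answer: 111111101111

Derivation:
Gen 0: 110100111111
Gen 1 (rule 89): 110010100001
Gen 2 (rule 105): 110001001100
Gen 3 (rule 126): 111011111110
Gen 4 (rule 89): 101010000011
Gen 5 (rule 105): 010100111011
Gen 6 (rule 126): 111111101111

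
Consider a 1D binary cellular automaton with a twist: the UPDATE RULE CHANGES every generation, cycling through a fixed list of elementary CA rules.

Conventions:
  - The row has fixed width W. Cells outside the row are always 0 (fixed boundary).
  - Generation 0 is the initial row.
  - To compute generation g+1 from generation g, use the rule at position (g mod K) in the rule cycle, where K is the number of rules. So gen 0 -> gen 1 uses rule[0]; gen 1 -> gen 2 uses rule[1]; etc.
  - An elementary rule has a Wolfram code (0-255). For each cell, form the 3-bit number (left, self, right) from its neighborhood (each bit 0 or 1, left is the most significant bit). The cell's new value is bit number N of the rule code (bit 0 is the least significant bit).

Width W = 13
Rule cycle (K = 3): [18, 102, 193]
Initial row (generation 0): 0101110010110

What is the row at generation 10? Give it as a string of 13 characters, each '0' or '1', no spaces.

Answer: 1011000011000

Derivation:
Gen 0: 0101110010110
Gen 1 (rule 18): 1000001100001
Gen 2 (rule 102): 1000010100011
Gen 3 (rule 193): 0011000001001
Gen 4 (rule 18): 0100100010110
Gen 5 (rule 102): 1101100111010
Gen 6 (rule 193): 0100100011000
Gen 7 (rule 18): 1011010100100
Gen 8 (rule 102): 1101111101100
Gen 9 (rule 193): 0100111100101
Gen 10 (rule 18): 1011000011000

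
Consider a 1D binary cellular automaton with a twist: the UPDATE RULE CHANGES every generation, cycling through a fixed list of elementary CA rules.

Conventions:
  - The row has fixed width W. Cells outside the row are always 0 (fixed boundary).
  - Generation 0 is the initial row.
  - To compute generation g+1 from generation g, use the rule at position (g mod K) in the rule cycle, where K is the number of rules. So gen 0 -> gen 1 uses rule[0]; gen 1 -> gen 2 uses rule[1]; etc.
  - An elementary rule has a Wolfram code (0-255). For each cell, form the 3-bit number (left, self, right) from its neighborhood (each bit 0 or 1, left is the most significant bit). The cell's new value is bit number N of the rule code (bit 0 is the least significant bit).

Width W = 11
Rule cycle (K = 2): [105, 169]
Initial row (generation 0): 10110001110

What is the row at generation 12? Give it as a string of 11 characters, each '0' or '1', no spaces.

Answer: 10111111001

Derivation:
Gen 0: 10110001110
Gen 1 (rule 105): 01110101010
Gen 2 (rule 169): 01101010100
Gen 3 (rule 105): 01110101001
Gen 4 (rule 169): 01101010000
Gen 5 (rule 105): 01110100111
Gen 6 (rule 169): 01101000110
Gen 7 (rule 105): 01110010110
Gen 8 (rule 169): 01100001100
Gen 9 (rule 105): 01101101101
Gen 10 (rule 169): 01011011010
Gen 11 (rule 105): 00111111100
Gen 12 (rule 169): 10111111001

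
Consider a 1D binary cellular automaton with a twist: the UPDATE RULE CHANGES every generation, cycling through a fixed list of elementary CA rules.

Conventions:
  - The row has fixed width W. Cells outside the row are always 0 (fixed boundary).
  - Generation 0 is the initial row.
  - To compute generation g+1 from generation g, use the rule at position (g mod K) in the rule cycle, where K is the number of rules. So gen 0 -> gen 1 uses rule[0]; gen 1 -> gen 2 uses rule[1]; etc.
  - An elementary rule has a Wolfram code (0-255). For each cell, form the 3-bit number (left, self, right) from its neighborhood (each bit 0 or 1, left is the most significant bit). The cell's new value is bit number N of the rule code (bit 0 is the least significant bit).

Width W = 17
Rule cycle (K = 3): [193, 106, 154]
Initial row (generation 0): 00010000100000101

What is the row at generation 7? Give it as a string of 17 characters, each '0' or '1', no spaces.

Answer: 00101100110000110

Derivation:
Gen 0: 00010000100000101
Gen 1 (rule 193): 11000110001110000
Gen 2 (rule 106): 11001110011010000
Gen 3 (rule 154): 10111101110001000
Gen 4 (rule 193): 00011100110100011
Gen 5 (rule 106): 00110101111000111
Gen 6 (rule 154): 01100001110101110
Gen 7 (rule 193): 00101100110000110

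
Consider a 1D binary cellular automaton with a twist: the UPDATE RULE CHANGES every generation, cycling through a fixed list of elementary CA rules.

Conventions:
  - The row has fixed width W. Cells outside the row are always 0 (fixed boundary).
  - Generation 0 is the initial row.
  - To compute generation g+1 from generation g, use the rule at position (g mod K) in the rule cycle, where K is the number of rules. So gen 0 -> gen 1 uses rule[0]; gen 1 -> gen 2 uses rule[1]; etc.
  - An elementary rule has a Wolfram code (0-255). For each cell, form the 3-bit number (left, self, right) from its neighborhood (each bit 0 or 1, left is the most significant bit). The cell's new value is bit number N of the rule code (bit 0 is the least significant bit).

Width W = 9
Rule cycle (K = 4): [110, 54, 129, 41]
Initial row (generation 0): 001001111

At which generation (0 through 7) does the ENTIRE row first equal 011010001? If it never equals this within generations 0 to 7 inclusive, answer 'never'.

Answer: never

Derivation:
Gen 0: 001001111
Gen 1 (rule 110): 011011001
Gen 2 (rule 54): 100100111
Gen 3 (rule 129): 000000010
Gen 4 (rule 41): 111111000
Gen 5 (rule 110): 100001000
Gen 6 (rule 54): 110011100
Gen 7 (rule 129): 000001001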